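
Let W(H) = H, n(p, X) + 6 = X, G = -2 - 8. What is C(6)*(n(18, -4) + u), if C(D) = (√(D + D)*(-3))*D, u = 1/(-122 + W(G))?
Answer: 3963*√3/11 ≈ 624.01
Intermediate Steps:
G = -10
n(p, X) = -6 + X
u = -1/132 (u = 1/(-122 - 10) = 1/(-132) = -1/132 ≈ -0.0075758)
C(D) = -3*√2*D^(3/2) (C(D) = (√(2*D)*(-3))*D = ((√2*√D)*(-3))*D = (-3*√2*√D)*D = -3*√2*D^(3/2))
C(6)*(n(18, -4) + u) = (-3*√2*6^(3/2))*((-6 - 4) - 1/132) = (-3*√2*6*√6)*(-10 - 1/132) = -36*√3*(-1321/132) = 3963*√3/11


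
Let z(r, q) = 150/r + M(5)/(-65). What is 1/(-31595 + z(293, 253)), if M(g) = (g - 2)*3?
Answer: -19045/601719662 ≈ -3.1651e-5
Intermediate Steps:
M(g) = -6 + 3*g (M(g) = (-2 + g)*3 = -6 + 3*g)
z(r, q) = -9/65 + 150/r (z(r, q) = 150/r + (-6 + 3*5)/(-65) = 150/r + (-6 + 15)*(-1/65) = 150/r + 9*(-1/65) = 150/r - 9/65 = -9/65 + 150/r)
1/(-31595 + z(293, 253)) = 1/(-31595 + (-9/65 + 150/293)) = 1/(-31595 + 7113/19045) = 1/(-601719662/19045) = -19045/601719662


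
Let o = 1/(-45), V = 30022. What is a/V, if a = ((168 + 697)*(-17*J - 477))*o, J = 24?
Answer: 51035/90066 ≈ 0.56664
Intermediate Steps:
o = -1/45 (o = 1*(-1/45) = -1/45 ≈ -0.022222)
a = 51035/3 (a = ((168 + 697)*(-17*24 - 477))*(-1/45) = (865*(-408 - 477))*(-1/45) = (865*(-885))*(-1/45) = -765525*(-1/45) = 51035/3 ≈ 17012.)
a/V = (51035/3)/30022 = (51035/3)*(1/30022) = 51035/90066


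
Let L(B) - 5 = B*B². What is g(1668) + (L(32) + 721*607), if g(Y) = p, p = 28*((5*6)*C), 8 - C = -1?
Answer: 477980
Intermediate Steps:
C = 9 (C = 8 - 1*(-1) = 8 + 1 = 9)
L(B) = 5 + B³ (L(B) = 5 + B*B² = 5 + B³)
p = 7560 (p = 28*((5*6)*9) = 28*(30*9) = 28*270 = 7560)
g(Y) = 7560
g(1668) + (L(32) + 721*607) = 7560 + ((5 + 32³) + 721*607) = 7560 + ((5 + 32768) + 437647) = 7560 + (32773 + 437647) = 7560 + 470420 = 477980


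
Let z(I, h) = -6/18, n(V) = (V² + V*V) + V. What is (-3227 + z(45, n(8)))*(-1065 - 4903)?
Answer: 57782176/3 ≈ 1.9261e+7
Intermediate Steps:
n(V) = V + 2*V² (n(V) = (V² + V²) + V = 2*V² + V = V + 2*V²)
z(I, h) = -⅓ (z(I, h) = -6*1/18 = -⅓)
(-3227 + z(45, n(8)))*(-1065 - 4903) = (-3227 - ⅓)*(-1065 - 4903) = -9682/3*(-5968) = 57782176/3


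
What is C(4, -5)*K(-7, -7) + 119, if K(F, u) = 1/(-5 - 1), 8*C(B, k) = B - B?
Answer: 119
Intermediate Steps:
C(B, k) = 0 (C(B, k) = (B - B)/8 = (1/8)*0 = 0)
K(F, u) = -1/6 (K(F, u) = 1/(-6) = -1/6)
C(4, -5)*K(-7, -7) + 119 = 0*(-1/6) + 119 = 0 + 119 = 119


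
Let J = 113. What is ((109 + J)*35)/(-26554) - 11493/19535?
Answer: -228486036/259366195 ≈ -0.88094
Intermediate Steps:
((109 + J)*35)/(-26554) - 11493/19535 = ((109 + 113)*35)/(-26554) - 11493/19535 = (222*35)*(-1/26554) - 11493*1/19535 = 7770*(-1/26554) - 11493/19535 = -3885/13277 - 11493/19535 = -228486036/259366195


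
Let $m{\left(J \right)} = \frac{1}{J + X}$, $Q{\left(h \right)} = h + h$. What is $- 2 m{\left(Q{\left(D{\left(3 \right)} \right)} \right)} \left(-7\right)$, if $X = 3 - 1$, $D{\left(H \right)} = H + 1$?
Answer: $\frac{7}{5} \approx 1.4$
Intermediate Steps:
$D{\left(H \right)} = 1 + H$
$X = 2$
$Q{\left(h \right)} = 2 h$
$m{\left(J \right)} = \frac{1}{2 + J}$ ($m{\left(J \right)} = \frac{1}{J + 2} = \frac{1}{2 + J}$)
$- 2 m{\left(Q{\left(D{\left(3 \right)} \right)} \right)} \left(-7\right) = - \frac{2}{2 + 2 \left(1 + 3\right)} \left(-7\right) = - \frac{2}{2 + 2 \cdot 4} \left(-7\right) = - \frac{2}{2 + 8} \left(-7\right) = - \frac{2}{10} \left(-7\right) = \left(-2\right) \frac{1}{10} \left(-7\right) = \left(- \frac{1}{5}\right) \left(-7\right) = \frac{7}{5}$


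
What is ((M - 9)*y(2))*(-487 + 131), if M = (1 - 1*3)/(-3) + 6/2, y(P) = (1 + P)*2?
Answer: 11392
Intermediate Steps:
y(P) = 2 + 2*P
M = 11/3 (M = (1 - 3)*(-⅓) + 6*(½) = -2*(-⅓) + 3 = ⅔ + 3 = 11/3 ≈ 3.6667)
((M - 9)*y(2))*(-487 + 131) = ((11/3 - 9)*(2 + 2*2))*(-487 + 131) = -16*(2 + 4)/3*(-356) = -16/3*6*(-356) = -32*(-356) = 11392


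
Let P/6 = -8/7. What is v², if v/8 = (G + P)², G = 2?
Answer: 85525504/2401 ≈ 35621.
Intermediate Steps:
P = -48/7 (P = 6*(-8/7) = -48/7 ≈ -6.8571)
v = 9248/49 (v = 8*(2 - 48/7)² = 8*(-34/7)² = 8*(1156/49) = 9248/49 ≈ 188.73)
v² = (9248/49)² = 85525504/2401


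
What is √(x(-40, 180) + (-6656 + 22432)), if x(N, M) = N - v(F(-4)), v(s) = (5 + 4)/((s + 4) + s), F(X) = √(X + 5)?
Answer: √62938/2 ≈ 125.44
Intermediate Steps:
F(X) = √(5 + X)
v(s) = 9/(4 + 2*s) (v(s) = 9/((4 + s) + s) = 9/(4 + 2*s))
x(N, M) = -3/2 + N (x(N, M) = N - 9/(2*(2 + √(5 - 4))) = N - 9/(2*(2 + √1)) = N - 9/(2*(2 + 1)) = N - 9/(2*3) = N - 1*3/2 = N - 3/2 = -3/2 + N)
√(x(-40, 180) + (-6656 + 22432)) = √((-3/2 - 40) + (-6656 + 22432)) = √(-83/2 + 15776) = √(31469/2) = √62938/2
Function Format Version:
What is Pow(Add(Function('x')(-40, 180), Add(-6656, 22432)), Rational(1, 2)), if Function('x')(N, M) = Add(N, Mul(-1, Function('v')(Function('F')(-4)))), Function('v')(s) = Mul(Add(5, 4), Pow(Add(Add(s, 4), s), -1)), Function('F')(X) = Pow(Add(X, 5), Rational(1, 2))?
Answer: Mul(Rational(1, 2), Pow(62938, Rational(1, 2))) ≈ 125.44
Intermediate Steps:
Function('F')(X) = Pow(Add(5, X), Rational(1, 2))
Function('v')(s) = Mul(9, Pow(Add(4, Mul(2, s)), -1)) (Function('v')(s) = Mul(9, Pow(Add(Add(4, s), s), -1)) = Mul(9, Pow(Add(4, Mul(2, s)), -1)))
Function('x')(N, M) = Add(Rational(-3, 2), N) (Function('x')(N, M) = Add(N, Mul(-1, Mul(Rational(9, 2), Pow(Add(2, Pow(Add(5, -4), Rational(1, 2))), -1)))) = Add(N, Mul(-1, Mul(Rational(9, 2), Pow(Add(2, Pow(1, Rational(1, 2))), -1)))) = Add(N, Mul(-1, Mul(Rational(9, 2), Pow(Add(2, 1), -1)))) = Add(N, Mul(-1, Mul(Rational(9, 2), Pow(3, -1)))) = Add(N, Mul(-1, Mul(Rational(9, 2), Rational(1, 3)))) = Add(N, Mul(-1, Rational(3, 2))) = Add(N, Rational(-3, 2)) = Add(Rational(-3, 2), N))
Pow(Add(Function('x')(-40, 180), Add(-6656, 22432)), Rational(1, 2)) = Pow(Add(Add(Rational(-3, 2), -40), Add(-6656, 22432)), Rational(1, 2)) = Pow(Add(Rational(-83, 2), 15776), Rational(1, 2)) = Pow(Rational(31469, 2), Rational(1, 2)) = Mul(Rational(1, 2), Pow(62938, Rational(1, 2)))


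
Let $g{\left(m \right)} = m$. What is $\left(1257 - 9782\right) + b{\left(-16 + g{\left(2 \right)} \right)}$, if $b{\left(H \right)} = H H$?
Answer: $-8329$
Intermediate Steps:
$b{\left(H \right)} = H^{2}$
$\left(1257 - 9782\right) + b{\left(-16 + g{\left(2 \right)} \right)} = \left(1257 - 9782\right) + \left(-16 + 2\right)^{2} = -8525 + \left(-14\right)^{2} = -8525 + 196 = -8329$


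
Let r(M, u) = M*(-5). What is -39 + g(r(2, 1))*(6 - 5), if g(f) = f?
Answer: -49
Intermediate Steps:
r(M, u) = -5*M
-39 + g(r(2, 1))*(6 - 5) = -39 + (-5*2)*(6 - 5) = -39 - 10*1 = -39 - 10 = -49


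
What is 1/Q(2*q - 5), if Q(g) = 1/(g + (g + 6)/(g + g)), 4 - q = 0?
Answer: 9/2 ≈ 4.5000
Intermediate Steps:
q = 4 (q = 4 - 1*0 = 4 + 0 = 4)
Q(g) = 1/(g + (6 + g)/(2*g)) (Q(g) = 1/(g + (6 + g)/((2*g))) = 1/(g + (6 + g)*(1/(2*g))) = 1/(g + (6 + g)/(2*g)))
1/Q(2*q - 5) = 1/(2*(2*4 - 5)/(6 + (2*4 - 5) + 2*(2*4 - 5)²)) = 1/(2*(8 - 5)/(6 + (8 - 5) + 2*(8 - 5)²)) = 1/(2*3/(6 + 3 + 2*3²)) = 1/(2*3/(6 + 3 + 2*9)) = 1/(2*3/(6 + 3 + 18)) = 1/(2*3/27) = 1/(2*3*(1/27)) = 1/(2/9) = 9/2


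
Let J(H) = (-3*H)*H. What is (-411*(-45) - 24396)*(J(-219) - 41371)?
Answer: 1093183854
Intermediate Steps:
J(H) = -3*H**2
(-411*(-45) - 24396)*(J(-219) - 41371) = (-411*(-45) - 24396)*(-3*(-219)**2 - 41371) = (18495 - 24396)*(-3*47961 - 41371) = -5901*(-143883 - 41371) = -5901*(-185254) = 1093183854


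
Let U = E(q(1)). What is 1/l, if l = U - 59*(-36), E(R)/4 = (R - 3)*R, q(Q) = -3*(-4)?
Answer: 1/2556 ≈ 0.00039124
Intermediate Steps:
q(Q) = 12
E(R) = 4*R*(-3 + R) (E(R) = 4*((R - 3)*R) = 4*((-3 + R)*R) = 4*(R*(-3 + R)) = 4*R*(-3 + R))
U = 432 (U = 4*12*(-3 + 12) = 4*12*9 = 432)
l = 2556 (l = 432 - 59*(-36) = 432 + 2124 = 2556)
1/l = 1/2556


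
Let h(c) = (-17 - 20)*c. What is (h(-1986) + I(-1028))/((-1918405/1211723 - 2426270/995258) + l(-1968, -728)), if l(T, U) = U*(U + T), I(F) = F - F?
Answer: 2014036423058577/53794358082117743 ≈ 0.037440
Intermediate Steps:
h(c) = -37*c
I(F) = 0
l(T, U) = U*(T + U)
(h(-1986) + I(-1028))/((-1918405/1211723 - 2426270/995258) + l(-1968, -728)) = (-37*(-1986) + 0)/((-1918405/1211723 - 2426270/995258) - 728*(-1968 - 728)) = (73482 + 0)/((-1918405*1/1211723 - 2426270*1/995258) - 728*(-2696)) = 73482/((-1918405/1211723 - 110285/45239) + 1962688) = 73482/(-220421594850/54817136797 + 1962688) = 73482/(107588716164235486/54817136797) = 73482*(54817136797/107588716164235486) = 2014036423058577/53794358082117743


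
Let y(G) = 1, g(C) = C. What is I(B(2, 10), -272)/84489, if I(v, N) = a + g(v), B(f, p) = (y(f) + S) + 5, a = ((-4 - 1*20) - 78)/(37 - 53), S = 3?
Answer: 41/225304 ≈ 0.00018198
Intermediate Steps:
a = 51/8 (a = ((-4 - 20) - 78)/(-16) = (-24 - 78)*(-1/16) = -102*(-1/16) = 51/8 ≈ 6.3750)
B(f, p) = 9 (B(f, p) = (1 + 3) + 5 = 4 + 5 = 9)
I(v, N) = 51/8 + v
I(B(2, 10), -272)/84489 = (51/8 + 9)/84489 = (123/8)*(1/84489) = 41/225304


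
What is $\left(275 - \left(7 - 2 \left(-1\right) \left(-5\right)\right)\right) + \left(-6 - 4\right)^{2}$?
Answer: $378$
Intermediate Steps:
$\left(275 - \left(7 - 2 \left(-1\right) \left(-5\right)\right)\right) + \left(-6 - 4\right)^{2} = \left(275 - -3\right) + \left(-10\right)^{2} = \left(275 + \left(10 - 7\right)\right) + 100 = \left(275 + 3\right) + 100 = 278 + 100 = 378$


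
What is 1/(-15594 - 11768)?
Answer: -1/27362 ≈ -3.6547e-5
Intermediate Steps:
1/(-15594 - 11768) = 1/(-27362) = -1/27362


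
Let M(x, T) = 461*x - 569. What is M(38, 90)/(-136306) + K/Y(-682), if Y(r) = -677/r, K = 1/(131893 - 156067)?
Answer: -8161084441/65610484182 ≈ -0.12439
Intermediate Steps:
M(x, T) = -569 + 461*x
K = -1/24174 (K = 1/(-24174) = -1/24174 ≈ -4.1367e-5)
M(38, 90)/(-136306) + K/Y(-682) = (-569 + 461*38)/(-136306) - 1/(24174*((-677/(-682)))) = (-569 + 17518)*(-1/136306) - 1/(24174*((-677*(-1/682)))) = 16949*(-1/136306) - 1/(24174*677/682) = -997/8018 - 1/24174*682/677 = -997/8018 - 341/8182899 = -8161084441/65610484182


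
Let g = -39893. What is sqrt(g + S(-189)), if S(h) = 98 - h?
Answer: I*sqrt(39606) ≈ 199.01*I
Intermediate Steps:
sqrt(g + S(-189)) = sqrt(-39893 + (98 - 1*(-189))) = sqrt(-39893 + (98 + 189)) = sqrt(-39893 + 287) = sqrt(-39606) = I*sqrt(39606)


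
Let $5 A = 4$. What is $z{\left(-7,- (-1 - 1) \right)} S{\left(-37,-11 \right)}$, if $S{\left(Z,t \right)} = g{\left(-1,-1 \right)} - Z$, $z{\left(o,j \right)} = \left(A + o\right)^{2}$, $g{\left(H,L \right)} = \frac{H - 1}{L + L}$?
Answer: $\frac{36518}{25} \approx 1460.7$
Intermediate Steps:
$A = \frac{4}{5}$ ($A = \frac{1}{5} \cdot 4 = \frac{4}{5} \approx 0.8$)
$g{\left(H,L \right)} = \frac{-1 + H}{2 L}$
$z{\left(o,j \right)} = \left(\frac{4}{5} + o\right)^{2}$
$S{\left(Z,t \right)} = 1 - Z$ ($S{\left(Z,t \right)} = \frac{-1 - 1}{2 \left(-1\right)} - Z = \frac{1}{2} \left(-1\right) \left(-2\right) - Z = 1 - Z$)
$z{\left(-7,- (-1 - 1) \right)} S{\left(-37,-11 \right)} = \frac{\left(4 + 5 \left(-7\right)\right)^{2}}{25} \left(1 - -37\right) = \frac{\left(4 - 35\right)^{2}}{25} \left(1 + 37\right) = \frac{\left(-31\right)^{2}}{25} \cdot 38 = \frac{1}{25} \cdot 961 \cdot 38 = \frac{961}{25} \cdot 38 = \frac{36518}{25}$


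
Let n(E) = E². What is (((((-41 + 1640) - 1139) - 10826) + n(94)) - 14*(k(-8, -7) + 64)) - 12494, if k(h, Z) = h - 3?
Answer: -14766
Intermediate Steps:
k(h, Z) = -3 + h
(((((-41 + 1640) - 1139) - 10826) + n(94)) - 14*(k(-8, -7) + 64)) - 12494 = (((((-41 + 1640) - 1139) - 10826) + 94²) - 14*((-3 - 8) + 64)) - 12494 = ((((1599 - 1139) - 10826) + 8836) - 14*(-11 + 64)) - 12494 = (((460 - 10826) + 8836) - 14*53) - 12494 = ((-10366 + 8836) - 742) - 12494 = (-1530 - 742) - 12494 = -2272 - 12494 = -14766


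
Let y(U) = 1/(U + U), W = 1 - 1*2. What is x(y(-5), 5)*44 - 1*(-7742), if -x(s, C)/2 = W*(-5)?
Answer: 7302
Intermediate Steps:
W = -1 (W = 1 - 2 = -1)
y(U) = 1/(2*U)
x(s, C) = -10 (x(s, C) = -(-2)*(-5) = -2*5 = -10)
x(y(-5), 5)*44 - 1*(-7742) = -10*44 - 1*(-7742) = -440 + 7742 = 7302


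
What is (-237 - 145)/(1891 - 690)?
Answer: -382/1201 ≈ -0.31807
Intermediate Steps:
(-237 - 145)/(1891 - 690) = -382/1201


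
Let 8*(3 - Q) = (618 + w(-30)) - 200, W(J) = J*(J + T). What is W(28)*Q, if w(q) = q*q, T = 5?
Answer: -149457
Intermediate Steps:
w(q) = q²
W(J) = J*(5 + J) (W(J) = J*(J + 5) = J*(5 + J))
Q = -647/4 (Q = 3 - ((618 + (-30)²) - 200)/8 = 3 - ((618 + 900) - 200)/8 = 3 - (1518 - 200)/8 = 3 - ⅛*1318 = 3 - 659/4 = -647/4 ≈ -161.75)
W(28)*Q = (28*(5 + 28))*(-647/4) = (28*33)*(-647/4) = 924*(-647/4) = -149457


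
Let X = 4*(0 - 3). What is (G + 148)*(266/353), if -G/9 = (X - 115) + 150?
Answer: -15694/353 ≈ -44.459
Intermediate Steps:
X = -12 (X = 4*(-3) = -12)
G = -207 (G = -9*((-12 - 115) + 150) = -9*(-127 + 150) = -9*23 = -207)
(G + 148)*(266/353) = (-207 + 148)*(266/353) = -15694/353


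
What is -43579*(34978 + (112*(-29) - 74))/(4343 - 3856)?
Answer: -1379536824/487 ≈ -2.8327e+6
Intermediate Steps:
-43579*(34978 + (112*(-29) - 74))/(4343 - 3856) = -43579/(487/(34978 + (-3248 - 74))) = -43579/(487/(34978 - 3322)) = -43579/(487/31656) = -43579/(487*(1/31656)) = -43579/487/31656 = -43579*31656/487 = -1379536824/487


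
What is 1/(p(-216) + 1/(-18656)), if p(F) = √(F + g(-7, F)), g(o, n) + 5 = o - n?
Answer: -18656/4176556033 - 696092672*I*√3/4176556033 ≈ -4.4668e-6 - 0.28868*I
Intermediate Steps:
g(o, n) = -5 + o - n (g(o, n) = -5 + (o - n) = -5 + o - n)
p(F) = 2*I*√3 (p(F) = √(F + (-5 - 7 - F)) = √(F + (-12 - F)) = √(-12) = 2*I*√3)
1/(p(-216) + 1/(-18656)) = 1/(2*I*√3 + 1/(-18656)) = 1/(2*I*√3 - 1/18656) = 1/(-1/18656 + 2*I*√3)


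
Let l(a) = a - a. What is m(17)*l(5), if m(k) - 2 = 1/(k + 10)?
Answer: 0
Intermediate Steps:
l(a) = 0
m(k) = 2 + 1/(10 + k) (m(k) = 2 + 1/(k + 10) = 2 + 1/(10 + k))
m(17)*l(5) = ((21 + 2*17)/(10 + 17))*0 = ((21 + 34)/27)*0 = ((1/27)*55)*0 = (55/27)*0 = 0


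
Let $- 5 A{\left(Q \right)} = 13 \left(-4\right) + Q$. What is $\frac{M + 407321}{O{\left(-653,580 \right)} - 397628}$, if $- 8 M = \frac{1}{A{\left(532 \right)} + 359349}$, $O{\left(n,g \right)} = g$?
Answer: $- \frac{1170650329703}{1141125481152} \approx -1.0259$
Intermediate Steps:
$A{\left(Q \right)} = \frac{52}{5} - \frac{Q}{5}$ ($A{\left(Q \right)} = - \frac{13 \left(-4\right) + Q}{5} = - \frac{-52 + Q}{5} = \frac{52}{5} - \frac{Q}{5}$)
$M = - \frac{1}{2874024}$ ($M = - \frac{1}{8 \left(\left(\frac{52}{5} - \frac{532}{5}\right) + 359349\right)} = - \frac{1}{8 \left(-96 + 359349\right)} = - \frac{1}{8 \cdot 359253} = \left(- \frac{1}{8}\right) \frac{1}{359253} = - \frac{1}{2874024} \approx -3.4794 \cdot 10^{-7}$)
$\frac{M + 407321}{O{\left(-653,580 \right)} - 397628} = \frac{- \frac{1}{2874024} + 407321}{580 - 397628} = \frac{1170650329703}{2874024 \left(-397048\right)} = \frac{1170650329703}{2874024} \left(- \frac{1}{397048}\right) = - \frac{1170650329703}{1141125481152}$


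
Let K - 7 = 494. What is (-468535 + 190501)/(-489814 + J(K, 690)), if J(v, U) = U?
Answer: 139017/244562 ≈ 0.56843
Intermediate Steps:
K = 501 (K = 7 + 494 = 501)
(-468535 + 190501)/(-489814 + J(K, 690)) = (-468535 + 190501)/(-489814 + 690) = -278034/(-489124) = -278034*(-1/489124) = 139017/244562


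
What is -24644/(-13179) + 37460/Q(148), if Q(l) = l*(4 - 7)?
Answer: -13409539/162541 ≈ -82.499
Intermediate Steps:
Q(l) = -3*l (Q(l) = l*(-3) = -3*l)
-24644/(-13179) + 37460/Q(148) = -24644/(-13179) + 37460/((-3*148)) = -24644*(-1/13179) + 37460/(-444) = 24644/13179 + 37460*(-1/444) = 24644/13179 - 9365/111 = -13409539/162541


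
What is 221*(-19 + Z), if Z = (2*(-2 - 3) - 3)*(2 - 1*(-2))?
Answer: -15691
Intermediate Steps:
Z = -52 (Z = (2*(-5) - 3)*(2 + 2) = (-10 - 3)*4 = -13*4 = -52)
221*(-19 + Z) = 221*(-19 - 52) = 221*(-71) = -15691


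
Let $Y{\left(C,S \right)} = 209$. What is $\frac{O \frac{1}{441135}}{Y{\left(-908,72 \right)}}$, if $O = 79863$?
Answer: $\frac{26621}{30732405} \approx 0.00086622$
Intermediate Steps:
$\frac{O \frac{1}{441135}}{Y{\left(-908,72 \right)}} = \frac{79863 \cdot \frac{1}{441135}}{209} = 79863 \cdot \frac{1}{441135} \cdot \frac{1}{209} = \frac{26621}{147045} \cdot \frac{1}{209} = \frac{26621}{30732405}$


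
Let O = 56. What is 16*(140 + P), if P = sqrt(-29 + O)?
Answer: 2240 + 48*sqrt(3) ≈ 2323.1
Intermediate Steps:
P = 3*sqrt(3) (P = sqrt(-29 + 56) = sqrt(27) = 3*sqrt(3) ≈ 5.1962)
16*(140 + P) = 16*(140 + 3*sqrt(3)) = 2240 + 48*sqrt(3)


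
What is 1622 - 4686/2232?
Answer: 602603/372 ≈ 1619.9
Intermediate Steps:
1622 - 4686/2232 = 1622 - 4686*1/2232 = 1622 - 781/372 = 602603/372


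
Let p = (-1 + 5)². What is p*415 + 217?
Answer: 6857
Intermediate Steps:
p = 16 (p = 4² = 16)
p*415 + 217 = 16*415 + 217 = 6640 + 217 = 6857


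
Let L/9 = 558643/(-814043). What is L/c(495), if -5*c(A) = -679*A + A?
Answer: -558643/6071132694 ≈ -9.2016e-5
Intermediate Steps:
c(A) = 678*A/5 (c(A) = -(-679*A + A)/5 = -(-678)*A/5 = 678*A/5)
L = -5027787/814043 (L = 9*(558643/(-814043)) = 9*(558643*(-1/814043)) = 9*(-558643/814043) = -5027787/814043 ≈ -6.1763)
L/c(495) = -5027787/(814043*((678/5)*495)) = -5027787/814043/67122 = -5027787/814043*1/67122 = -558643/6071132694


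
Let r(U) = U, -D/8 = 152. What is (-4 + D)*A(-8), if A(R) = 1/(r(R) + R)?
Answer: 305/4 ≈ 76.250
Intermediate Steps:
D = -1216 (D = -8*152 = -1216)
A(R) = 1/(2*R) (A(R) = 1/(R + R) = 1/(2*R))
(-4 + D)*A(-8) = (-4 - 1216)*((½)/(-8)) = -610*(-1)/8 = -1220*(-1/16) = 305/4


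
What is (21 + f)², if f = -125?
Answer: 10816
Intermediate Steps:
(21 + f)² = (21 - 125)² = (-104)² = 10816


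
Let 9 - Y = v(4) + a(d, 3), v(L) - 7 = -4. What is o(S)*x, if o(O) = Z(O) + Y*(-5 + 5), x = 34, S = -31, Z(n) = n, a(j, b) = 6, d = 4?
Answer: -1054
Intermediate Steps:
v(L) = 3 (v(L) = 7 - 4 = 3)
Y = 0 (Y = 9 - (3 + 6) = 9 - 1*9 = 9 - 9 = 0)
o(O) = O (o(O) = O + 0*(-5 + 5) = O + 0*0 = O + 0 = O)
o(S)*x = -31*34 = -1054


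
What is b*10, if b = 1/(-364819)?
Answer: -10/364819 ≈ -2.7411e-5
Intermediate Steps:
b = -1/364819 ≈ -2.7411e-6
b*10 = -1/364819*10 = -10/364819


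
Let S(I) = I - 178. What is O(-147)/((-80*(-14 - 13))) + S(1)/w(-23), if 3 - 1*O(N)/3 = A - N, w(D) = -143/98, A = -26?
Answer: 6236123/51480 ≈ 121.14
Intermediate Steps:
w(D) = -143/98 (w(D) = -143*1/98 = -143/98)
O(N) = 87 + 3*N (O(N) = 9 - 3*(-26 - N) = 9 + (78 + 3*N) = 87 + 3*N)
S(I) = -178 + I
O(-147)/((-80*(-14 - 13))) + S(1)/w(-23) = (87 + 3*(-147))/((-80*(-14 - 13))) + (-178 + 1)/(-143/98) = (87 - 441)/((-80*(-27))) - 177*(-98/143) = -354/2160 + 17346/143 = -354*1/2160 + 17346/143 = -59/360 + 17346/143 = 6236123/51480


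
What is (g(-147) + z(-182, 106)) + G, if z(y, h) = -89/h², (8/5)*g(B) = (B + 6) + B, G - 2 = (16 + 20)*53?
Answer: 19438191/11236 ≈ 1730.0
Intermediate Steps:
G = 1910 (G = 2 + (16 + 20)*53 = 2 + 36*53 = 2 + 1908 = 1910)
g(B) = 15/4 + 5*B/4 (g(B) = 5*((B + 6) + B)/8 = 5*((6 + B) + B)/8 = 5*(6 + 2*B)/8 = 15/4 + 5*B/4)
z(y, h) = -89/h²
(g(-147) + z(-182, 106)) + G = ((15/4 + (5/4)*(-147)) - 89/106²) + 1910 = ((15/4 - 735/4) - 89*1/11236) + 1910 = (-180 - 89/11236) + 1910 = -2022569/11236 + 1910 = 19438191/11236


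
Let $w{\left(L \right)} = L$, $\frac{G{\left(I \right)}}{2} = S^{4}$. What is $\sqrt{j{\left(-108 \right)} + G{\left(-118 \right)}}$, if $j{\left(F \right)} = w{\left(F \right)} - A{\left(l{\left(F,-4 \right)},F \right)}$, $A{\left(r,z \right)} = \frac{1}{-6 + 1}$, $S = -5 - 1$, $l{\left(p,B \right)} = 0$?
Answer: $\frac{\sqrt{62105}}{5} \approx 49.842$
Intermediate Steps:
$S = -6$
$G{\left(I \right)} = 2592$ ($G{\left(I \right)} = 2 \left(-6\right)^{4} = 2 \cdot 1296 = 2592$)
$A{\left(r,z \right)} = - \frac{1}{5}$ ($A{\left(r,z \right)} = \frac{1}{-5} = - \frac{1}{5}$)
$j{\left(F \right)} = \frac{1}{5} + F$ ($j{\left(F \right)} = F - - \frac{1}{5} = F + \frac{1}{5} = \frac{1}{5} + F$)
$\sqrt{j{\left(-108 \right)} + G{\left(-118 \right)}} = \sqrt{\left(\frac{1}{5} - 108\right) + 2592} = \sqrt{- \frac{539}{5} + 2592} = \sqrt{\frac{12421}{5}} = \frac{\sqrt{62105}}{5}$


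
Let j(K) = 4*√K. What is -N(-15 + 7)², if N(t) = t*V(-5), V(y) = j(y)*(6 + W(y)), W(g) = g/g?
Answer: 250880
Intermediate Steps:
W(g) = 1
V(y) = 28*√y (V(y) = (4*√y)*(6 + 1) = (4*√y)*7 = 28*√y)
N(t) = 28*I*t*√5 (N(t) = t*(28*√(-5)) = t*(28*(I*√5)) = t*(28*I*√5) = 28*I*t*√5)
-N(-15 + 7)² = -(28*I*(-15 + 7)*√5)² = -(28*I*(-8)*√5)² = -(-224*I*√5)² = -1*(-250880) = 250880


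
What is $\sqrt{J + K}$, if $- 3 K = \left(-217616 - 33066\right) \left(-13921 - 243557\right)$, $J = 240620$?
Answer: $2 i \sqrt{5378698178} \approx 1.4668 \cdot 10^{5} i$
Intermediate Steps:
$K = -21515033332$ ($K = - \frac{\left(-217616 - 33066\right) \left(-13921 - 243557\right)}{3} = - \frac{\left(-250682\right) \left(-257478\right)}{3} = \left(- \frac{1}{3}\right) 64545099996 = -21515033332$)
$\sqrt{J + K} = \sqrt{240620 - 21515033332} = \sqrt{-21514792712} = 2 i \sqrt{5378698178}$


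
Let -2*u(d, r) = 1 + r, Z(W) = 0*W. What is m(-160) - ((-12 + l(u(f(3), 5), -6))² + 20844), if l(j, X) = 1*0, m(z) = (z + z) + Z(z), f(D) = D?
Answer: -21308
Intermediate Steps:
Z(W) = 0
u(d, r) = -½ - r/2 (u(d, r) = -(1 + r)/2 = -½ - r/2)
m(z) = 2*z (m(z) = (z + z) + 0 = 2*z + 0 = 2*z)
l(j, X) = 0
m(-160) - ((-12 + l(u(f(3), 5), -6))² + 20844) = 2*(-160) - ((-12 + 0)² + 20844) = -320 - ((-12)² + 20844) = -320 - (144 + 20844) = -320 - 1*20988 = -320 - 20988 = -21308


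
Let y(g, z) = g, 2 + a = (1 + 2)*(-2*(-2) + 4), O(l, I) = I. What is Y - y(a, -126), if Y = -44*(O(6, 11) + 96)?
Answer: -4730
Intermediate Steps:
Y = -4708 (Y = -44*(11 + 96) = -44*107 = -4708)
a = 22 (a = -2 + (1 + 2)*(-2*(-2) + 4) = -2 + 3*(4 + 4) = -2 + 3*8 = -2 + 24 = 22)
Y - y(a, -126) = -4708 - 1*22 = -4708 - 22 = -4730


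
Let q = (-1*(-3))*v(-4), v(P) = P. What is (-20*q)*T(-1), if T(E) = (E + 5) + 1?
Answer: 1200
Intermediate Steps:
T(E) = 6 + E (T(E) = (5 + E) + 1 = 6 + E)
q = -12 (q = -1*(-3)*(-4) = 3*(-4) = -12)
(-20*q)*T(-1) = (-20*(-12))*(6 - 1) = 240*5 = 1200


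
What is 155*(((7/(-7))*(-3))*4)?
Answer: 1860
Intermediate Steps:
155*(((7/(-7))*(-3))*4) = 155*(((7*(-⅐))*(-3))*4) = 155*(-1*(-3)*4) = 155*(3*4) = 155*12 = 1860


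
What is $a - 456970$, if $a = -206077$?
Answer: $-663047$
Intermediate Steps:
$a - 456970 = -206077 - 456970 = -663047$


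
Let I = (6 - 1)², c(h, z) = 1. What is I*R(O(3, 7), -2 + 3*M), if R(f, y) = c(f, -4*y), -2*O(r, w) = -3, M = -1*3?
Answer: 25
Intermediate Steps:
M = -3
O(r, w) = 3/2 (O(r, w) = -½*(-3) = 3/2)
R(f, y) = 1
I = 25 (I = 5² = 25)
I*R(O(3, 7), -2 + 3*M) = 25*1 = 25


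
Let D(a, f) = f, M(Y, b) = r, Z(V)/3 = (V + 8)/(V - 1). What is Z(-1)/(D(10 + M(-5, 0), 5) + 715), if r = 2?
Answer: -7/480 ≈ -0.014583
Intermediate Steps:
Z(V) = 3*(8 + V)/(-1 + V) (Z(V) = 3*((V + 8)/(V - 1)) = 3*((8 + V)/(-1 + V)) = 3*(8 + V)/(-1 + V))
M(Y, b) = 2
Z(-1)/(D(10 + M(-5, 0), 5) + 715) = (3*(8 - 1)/(-1 - 1))/(5 + 715) = (3*7/(-2))/720 = (3*(-½)*7)*(1/720) = -21/2*1/720 = -7/480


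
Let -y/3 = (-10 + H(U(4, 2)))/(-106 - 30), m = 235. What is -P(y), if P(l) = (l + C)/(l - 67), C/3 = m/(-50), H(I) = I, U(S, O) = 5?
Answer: -9663/45635 ≈ -0.21175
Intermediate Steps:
C = -141/10 (C = 3*(235/(-50)) = 3*(235*(-1/50)) = 3*(-47/10) = -141/10 ≈ -14.100)
y = -15/136 (y = -3*(-10 + 5)/(-106 - 30) = -(-15)/(-136) = -(-15)*(-1)/136 = -3*5/136 = -15/136 ≈ -0.11029)
P(l) = (-141/10 + l)/(-67 + l) (P(l) = (l - 141/10)/(l - 67) = (-141/10 + l)/(-67 + l))
-P(y) = -(-141/10 - 15/136)/(-67 - 15/136) = -(-9663)/((-9127/136)*680) = -(-136)*(-9663)/(9127*680) = -1*9663/45635 = -9663/45635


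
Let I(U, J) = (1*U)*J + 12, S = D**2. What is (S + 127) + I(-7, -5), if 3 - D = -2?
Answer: 199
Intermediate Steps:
D = 5 (D = 3 - 1*(-2) = 3 + 2 = 5)
S = 25 (S = 5**2 = 25)
I(U, J) = 12 + J*U (I(U, J) = U*J + 12 = J*U + 12 = 12 + J*U)
(S + 127) + I(-7, -5) = (25 + 127) + (12 - 5*(-7)) = 152 + (12 + 35) = 152 + 47 = 199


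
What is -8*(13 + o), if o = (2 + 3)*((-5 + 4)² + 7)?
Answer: -424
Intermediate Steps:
o = 40 (o = 5*((-1)² + 7) = 5*(1 + 7) = 5*8 = 40)
-8*(13 + o) = -8*(13 + 40) = -8*53 = -424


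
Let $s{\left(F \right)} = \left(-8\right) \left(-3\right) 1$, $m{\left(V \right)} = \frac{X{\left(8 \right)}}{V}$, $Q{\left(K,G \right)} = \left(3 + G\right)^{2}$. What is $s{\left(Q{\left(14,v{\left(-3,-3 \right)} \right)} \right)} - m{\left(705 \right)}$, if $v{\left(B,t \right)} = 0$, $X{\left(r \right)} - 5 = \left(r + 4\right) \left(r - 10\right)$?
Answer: $\frac{16939}{705} \approx 24.027$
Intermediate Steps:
$X{\left(r \right)} = 5 + \left(-10 + r\right) \left(4 + r\right)$ ($X{\left(r \right)} = 5 + \left(r + 4\right) \left(r - 10\right) = 5 + \left(4 + r\right) \left(-10 + r\right) = 5 + \left(-10 + r\right) \left(4 + r\right)$)
$m{\left(V \right)} = - \frac{19}{V}$ ($m{\left(V \right)} = \frac{-35 + 8^{2} - 48}{V} = \frac{-35 + 64 - 48}{V} = - \frac{19}{V}$)
$s{\left(F \right)} = 24$ ($s{\left(F \right)} = 24 \cdot 1 = 24$)
$s{\left(Q{\left(14,v{\left(-3,-3 \right)} \right)} \right)} - m{\left(705 \right)} = 24 - - \frac{19}{705} = 24 + \frac{19}{705} = \frac{16939}{705}$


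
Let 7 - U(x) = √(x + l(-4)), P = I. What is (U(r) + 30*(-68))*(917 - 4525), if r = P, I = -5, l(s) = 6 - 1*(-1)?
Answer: 7335064 + 3608*√2 ≈ 7.3402e+6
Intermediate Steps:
l(s) = 7 (l(s) = 6 + 1 = 7)
P = -5
r = -5
U(x) = 7 - √(7 + x) (U(x) = 7 - √(x + 7) = 7 - √(7 + x))
(U(r) + 30*(-68))*(917 - 4525) = ((7 - √(7 - 5)) + 30*(-68))*(917 - 4525) = ((7 - √2) - 2040)*(-3608) = (-2033 - √2)*(-3608) = 7335064 + 3608*√2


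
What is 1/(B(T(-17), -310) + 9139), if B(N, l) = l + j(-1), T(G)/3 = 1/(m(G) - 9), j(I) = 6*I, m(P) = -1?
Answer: 1/8823 ≈ 0.00011334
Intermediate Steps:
T(G) = -3/10 (T(G) = 3/(-1 - 9) = 3/(-10) = 3*(-⅒) = -3/10)
B(N, l) = -6 + l (B(N, l) = l + 6*(-1) = l - 6 = -6 + l)
1/(B(T(-17), -310) + 9139) = 1/((-6 - 310) + 9139) = 1/(-316 + 9139) = 1/8823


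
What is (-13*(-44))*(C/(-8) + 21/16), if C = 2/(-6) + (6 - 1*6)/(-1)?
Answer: 9295/12 ≈ 774.58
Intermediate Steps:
C = -1/3 (C = 2*(-1/6) + (6 - 6)*(-1) = -1/3 + 0*(-1) = -1/3 + 0 = -1/3 ≈ -0.33333)
(-13*(-44))*(C/(-8) + 21/16) = (-13*(-44))*(-1/3/(-8) + 21/16) = 572*(-1/3*(-1/8) + 21*(1/16)) = 572*(1/24 + 21/16) = 572*(65/48) = 9295/12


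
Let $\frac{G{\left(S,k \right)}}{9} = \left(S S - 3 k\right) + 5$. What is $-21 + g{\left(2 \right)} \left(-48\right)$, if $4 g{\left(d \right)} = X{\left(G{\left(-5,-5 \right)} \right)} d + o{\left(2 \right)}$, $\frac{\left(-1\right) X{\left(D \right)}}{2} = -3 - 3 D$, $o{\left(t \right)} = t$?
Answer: $-58509$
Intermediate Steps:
$G{\left(S,k \right)} = 45 - 27 k + 9 S^{2}$ ($G{\left(S,k \right)} = 9 \left(\left(S S - 3 k\right) + 5\right) = 9 \left(\left(S^{2} - 3 k\right) + 5\right) = 9 \left(5 + S^{2} - 3 k\right) = 45 - 27 k + 9 S^{2}$)
$X{\left(D \right)} = 6 + 6 D$ ($X{\left(D \right)} = - 2 \left(-3 - 3 D\right) = 6 + 6 D$)
$g{\left(d \right)} = \frac{1}{2} + 609 d$ ($g{\left(d \right)} = \frac{\left(6 + 6 \left(45 - -135 + 9 \left(-5\right)^{2}\right)\right) d + 2}{4} = \frac{\left(6 + 6 \left(45 + 135 + 9 \cdot 25\right)\right) d + 2}{4} = \frac{\left(6 + 6 \left(45 + 135 + 225\right)\right) d + 2}{4} = \frac{\left(6 + 6 \cdot 405\right) d + 2}{4} = \frac{\left(6 + 2430\right) d + 2}{4} = \frac{2436 d + 2}{4} = \frac{2 + 2436 d}{4} = \frac{1}{2} + 609 d$)
$-21 + g{\left(2 \right)} \left(-48\right) = -21 + \left(\frac{1}{2} + 609 \cdot 2\right) \left(-48\right) = -21 + \left(\frac{1}{2} + 1218\right) \left(-48\right) = -21 + \frac{2437}{2} \left(-48\right) = -21 - 58488 = -58509$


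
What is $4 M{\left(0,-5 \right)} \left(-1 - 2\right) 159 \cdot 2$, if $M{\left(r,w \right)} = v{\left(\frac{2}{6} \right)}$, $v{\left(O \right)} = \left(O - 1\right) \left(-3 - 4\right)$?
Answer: $-17808$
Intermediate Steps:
$v{\left(O \right)} = 7 - 7 O$ ($v{\left(O \right)} = \left(-1 + O\right) \left(-7\right) = 7 - 7 O$)
$M{\left(r,w \right)} = \frac{14}{3}$ ($M{\left(r,w \right)} = 7 - 7 \cdot \frac{2}{6} = 7 - 7 \cdot 2 \cdot \frac{1}{6} = 7 - \frac{7}{3} = \frac{14}{3}$)
$4 M{\left(0,-5 \right)} \left(-1 - 2\right) 159 \cdot 2 = 4 \cdot \frac{14}{3} \left(-1 - 2\right) 159 \cdot 2 = \frac{56}{3} \left(-3\right) 318 = \left(-56\right) 318 = -17808$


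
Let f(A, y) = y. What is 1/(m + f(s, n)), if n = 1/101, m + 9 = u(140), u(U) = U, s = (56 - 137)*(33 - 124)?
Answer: 101/13232 ≈ 0.0076330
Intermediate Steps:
s = 7371 (s = -81*(-91) = 7371)
m = 131 (m = -9 + 140 = 131)
n = 1/101 ≈ 0.0099010
1/(m + f(s, n)) = 1/(131 + 1/101) = 1/(13232/101) = 101/13232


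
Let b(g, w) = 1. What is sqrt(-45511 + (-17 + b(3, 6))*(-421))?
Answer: 5*I*sqrt(1551) ≈ 196.91*I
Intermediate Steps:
sqrt(-45511 + (-17 + b(3, 6))*(-421)) = sqrt(-45511 + (-17 + 1)*(-421)) = sqrt(-45511 - 16*(-421)) = sqrt(-45511 + 6736) = sqrt(-38775) = 5*I*sqrt(1551)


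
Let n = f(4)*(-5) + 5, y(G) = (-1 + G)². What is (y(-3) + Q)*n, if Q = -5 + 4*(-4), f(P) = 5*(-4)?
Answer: -525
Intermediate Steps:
f(P) = -20
Q = -21 (Q = -5 - 16 = -21)
n = 105 (n = -20*(-5) + 5 = 100 + 5 = 105)
(y(-3) + Q)*n = ((-1 - 3)² - 21)*105 = ((-4)² - 21)*105 = (16 - 21)*105 = -5*105 = -525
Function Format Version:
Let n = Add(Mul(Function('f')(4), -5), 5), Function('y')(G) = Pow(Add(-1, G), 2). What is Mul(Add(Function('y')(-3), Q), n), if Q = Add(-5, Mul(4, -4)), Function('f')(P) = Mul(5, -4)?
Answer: -525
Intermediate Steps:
Function('f')(P) = -20
Q = -21 (Q = Add(-5, -16) = -21)
n = 105 (n = Add(Mul(-20, -5), 5) = Add(100, 5) = 105)
Mul(Add(Function('y')(-3), Q), n) = Mul(Add(Pow(Add(-1, -3), 2), -21), 105) = Mul(Add(Pow(-4, 2), -21), 105) = Mul(Add(16, -21), 105) = Mul(-5, 105) = -525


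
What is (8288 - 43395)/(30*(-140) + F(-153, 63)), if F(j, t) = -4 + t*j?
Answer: 35107/13843 ≈ 2.5361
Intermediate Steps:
F(j, t) = -4 + j*t
(8288 - 43395)/(30*(-140) + F(-153, 63)) = (8288 - 43395)/(30*(-140) + (-4 - 153*63)) = -35107/(-4200 + (-4 - 9639)) = -35107/(-4200 - 9643) = -35107/(-13843) = -35107*(-1/13843) = 35107/13843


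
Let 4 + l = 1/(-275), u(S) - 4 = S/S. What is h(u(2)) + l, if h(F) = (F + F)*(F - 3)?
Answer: 4399/275 ≈ 15.996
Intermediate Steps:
u(S) = 5 (u(S) = 4 + S/S = 4 + 1 = 5)
h(F) = 2*F*(-3 + F) (h(F) = (2*F)*(-3 + F) = 2*F*(-3 + F))
l = -1101/275 (l = -4 + 1/(-275) = -4 - 1/275 = -1101/275 ≈ -4.0036)
h(u(2)) + l = 2*5*(-3 + 5) - 1101/275 = 2*5*2 - 1101/275 = 20 - 1101/275 = 4399/275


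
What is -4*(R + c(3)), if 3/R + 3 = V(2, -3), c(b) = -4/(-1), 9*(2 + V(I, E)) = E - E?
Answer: -68/5 ≈ -13.600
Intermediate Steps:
V(I, E) = -2 (V(I, E) = -2 + (E - E)/9 = -2 + (1/9)*0 = -2 + 0 = -2)
c(b) = 4 (c(b) = -4*(-1) = 4)
R = -3/5 (R = 3/(-3 - 2) = 3/(-5) = 3*(-1/5) = -3/5 ≈ -0.60000)
-4*(R + c(3)) = -4*(-3/5 + 4) = -4*17/5 = -68/5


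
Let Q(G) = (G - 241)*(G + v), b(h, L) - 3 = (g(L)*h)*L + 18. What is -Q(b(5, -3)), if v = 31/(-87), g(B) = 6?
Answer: -1870540/87 ≈ -21500.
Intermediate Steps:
v = -31/87 (v = 31*(-1/87) = -31/87 ≈ -0.35632)
b(h, L) = 21 + 6*L*h (b(h, L) = 3 + ((6*h)*L + 18) = 3 + (6*L*h + 18) = 3 + (18 + 6*L*h) = 21 + 6*L*h)
Q(G) = (-241 + G)*(-31/87 + G) (Q(G) = (G - 241)*(G - 31/87) = (-241 + G)*(-31/87 + G))
-Q(b(5, -3)) = -(7471/87 + (21 + 6*(-3)*5)² - 20998*(21 + 6*(-3)*5)/87) = -(7471/87 + (21 - 90)² - 20998*(21 - 90)/87) = -(7471/87 + (-69)² - 20998/87*(-69)) = -(7471/87 + 4761 + 482954/29) = -1*1870540/87 = -1870540/87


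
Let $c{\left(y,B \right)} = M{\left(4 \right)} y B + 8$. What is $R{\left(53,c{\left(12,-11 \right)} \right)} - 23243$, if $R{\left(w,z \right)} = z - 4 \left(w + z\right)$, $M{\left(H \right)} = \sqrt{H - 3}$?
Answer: $-23083$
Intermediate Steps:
$M{\left(H \right)} = \sqrt{-3 + H}$
$c{\left(y,B \right)} = 8 + B y$ ($c{\left(y,B \right)} = \sqrt{-3 + 4} y B + 8 = \sqrt{1} y B + 8 = 1 y B + 8 = y B + 8 = B y + 8 = 8 + B y$)
$R{\left(w,z \right)} = - 4 w - 3 z$ ($R{\left(w,z \right)} = z - \left(4 w + 4 z\right) = - 4 w - 3 z$)
$R{\left(53,c{\left(12,-11 \right)} \right)} - 23243 = \left(\left(-4\right) 53 - 3 \left(8 - 132\right)\right) - 23243 = \left(-212 - 3 \left(8 - 132\right)\right) - 23243 = \left(-212 - -372\right) - 23243 = \left(-212 + 372\right) - 23243 = 160 - 23243 = -23083$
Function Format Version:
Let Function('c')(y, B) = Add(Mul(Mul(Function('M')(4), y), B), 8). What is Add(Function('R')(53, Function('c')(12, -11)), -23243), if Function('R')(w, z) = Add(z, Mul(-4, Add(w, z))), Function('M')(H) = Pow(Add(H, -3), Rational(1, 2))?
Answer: -23083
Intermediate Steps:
Function('M')(H) = Pow(Add(-3, H), Rational(1, 2))
Function('c')(y, B) = Add(8, Mul(B, y)) (Function('c')(y, B) = Add(Mul(Mul(Pow(Add(-3, 4), Rational(1, 2)), y), B), 8) = Add(Mul(Mul(Pow(1, Rational(1, 2)), y), B), 8) = Add(Mul(Mul(1, y), B), 8) = Add(Mul(y, B), 8) = Add(Mul(B, y), 8) = Add(8, Mul(B, y)))
Function('R')(w, z) = Add(Mul(-4, w), Mul(-3, z)) (Function('R')(w, z) = Add(z, Add(Mul(-4, w), Mul(-4, z))) = Add(Mul(-4, w), Mul(-3, z)))
Add(Function('R')(53, Function('c')(12, -11)), -23243) = Add(Add(Mul(-4, 53), Mul(-3, Add(8, Mul(-11, 12)))), -23243) = Add(Add(-212, Mul(-3, Add(8, -132))), -23243) = Add(Add(-212, Mul(-3, -124)), -23243) = Add(Add(-212, 372), -23243) = Add(160, -23243) = -23083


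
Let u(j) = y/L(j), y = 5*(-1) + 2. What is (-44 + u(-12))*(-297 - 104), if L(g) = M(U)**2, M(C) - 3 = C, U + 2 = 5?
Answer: 212129/12 ≈ 17677.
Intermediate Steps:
U = 3 (U = -2 + 5 = 3)
M(C) = 3 + C
y = -3 (y = -5 + 2 = -3)
L(g) = 36 (L(g) = (3 + 3)**2 = 6**2 = 36)
u(j) = -1/12 (u(j) = -3/36 = -3*1/36 = -1/12)
(-44 + u(-12))*(-297 - 104) = (-44 - 1/12)*(-297 - 104) = -529/12*(-401) = 212129/12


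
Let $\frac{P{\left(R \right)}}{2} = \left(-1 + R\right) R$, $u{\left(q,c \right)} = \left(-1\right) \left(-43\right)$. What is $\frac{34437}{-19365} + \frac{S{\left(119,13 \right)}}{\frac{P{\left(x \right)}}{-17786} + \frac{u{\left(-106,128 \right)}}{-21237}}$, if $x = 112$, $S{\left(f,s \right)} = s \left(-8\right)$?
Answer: $\frac{123750868928063}{1706707054265} \approx 72.509$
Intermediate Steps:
$S{\left(f,s \right)} = - 8 s$
$u{\left(q,c \right)} = 43$
$P{\left(R \right)} = 2 R \left(-1 + R\right)$ ($P{\left(R \right)} = 2 \left(-1 + R\right) R = 2 R \left(-1 + R\right)$)
$\frac{34437}{-19365} + \frac{S{\left(119,13 \right)}}{\frac{P{\left(x \right)}}{-17786} + \frac{u{\left(-106,128 \right)}}{-21237}} = \frac{34437}{-19365} + \frac{\left(-8\right) 13}{\frac{2 \cdot 112 \left(-1 + 112\right)}{-17786} + \frac{43}{-21237}} = 34437 \left(- \frac{1}{19365}\right) - \frac{104}{2 \cdot 112 \cdot 111 \left(- \frac{1}{17786}\right) + 43 \left(- \frac{1}{21237}\right)} = - \frac{11479}{6455} - \frac{104}{24864 \left(- \frac{1}{17786}\right) - \frac{43}{21237}} = - \frac{11479}{6455} - \frac{104}{- \frac{12432}{8893} - \frac{43}{21237}} = - \frac{11479}{6455} - \frac{104}{- \frac{264400783}{188860641}} = - \frac{11479}{6455} - - \frac{19641506664}{264400783} = - \frac{11479}{6455} + \frac{19641506664}{264400783} = \frac{123750868928063}{1706707054265}$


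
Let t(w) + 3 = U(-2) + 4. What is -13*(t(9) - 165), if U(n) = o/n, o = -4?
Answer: 2106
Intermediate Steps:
U(n) = -4/n
t(w) = 3 (t(w) = -3 + (-4/(-2) + 4) = -3 + (-4*(-½) + 4) = -3 + (2 + 4) = -3 + 6 = 3)
-13*(t(9) - 165) = -13*(3 - 165) = -13*(-162) = 2106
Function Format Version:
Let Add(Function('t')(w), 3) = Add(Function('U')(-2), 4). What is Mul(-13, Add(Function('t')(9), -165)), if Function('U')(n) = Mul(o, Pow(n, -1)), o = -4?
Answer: 2106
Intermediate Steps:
Function('U')(n) = Mul(-4, Pow(n, -1))
Function('t')(w) = 3 (Function('t')(w) = Add(-3, Add(Mul(-4, Pow(-2, -1)), 4)) = Add(-3, Add(Mul(-4, Rational(-1, 2)), 4)) = Add(-3, Add(2, 4)) = Add(-3, 6) = 3)
Mul(-13, Add(Function('t')(9), -165)) = Mul(-13, Add(3, -165)) = Mul(-13, -162) = 2106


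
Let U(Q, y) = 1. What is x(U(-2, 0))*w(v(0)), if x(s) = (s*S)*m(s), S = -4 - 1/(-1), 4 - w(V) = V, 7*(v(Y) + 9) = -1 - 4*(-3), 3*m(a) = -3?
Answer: 240/7 ≈ 34.286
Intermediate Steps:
m(a) = -1 (m(a) = (1/3)*(-3) = -1)
v(Y) = -52/7 (v(Y) = -9 + (-1 - 4*(-3))/7 = -9 + (-1 + 12)/7 = -9 + (1/7)*11 = -9 + 11/7 = -52/7)
w(V) = 4 - V
S = -3 (S = -4 - 1*(-1) = -4 + 1 = -3)
x(s) = 3*s (x(s) = (s*(-3))*(-1) = -3*s*(-1) = 3*s)
x(U(-2, 0))*w(v(0)) = (3*1)*(4 - 1*(-52/7)) = 3*(4 + 52/7) = 3*(80/7) = 240/7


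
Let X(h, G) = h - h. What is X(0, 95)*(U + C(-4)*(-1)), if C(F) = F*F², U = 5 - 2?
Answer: 0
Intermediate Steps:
X(h, G) = 0
U = 3
C(F) = F³
X(0, 95)*(U + C(-4)*(-1)) = 0*(3 + (-4)³*(-1)) = 0*(3 - 64*(-1)) = 0*(3 + 64) = 0*67 = 0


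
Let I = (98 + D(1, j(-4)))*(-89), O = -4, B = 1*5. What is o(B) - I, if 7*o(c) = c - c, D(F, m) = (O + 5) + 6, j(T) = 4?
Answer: 9345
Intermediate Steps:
B = 5
D(F, m) = 7 (D(F, m) = (-4 + 5) + 6 = 1 + 6 = 7)
I = -9345 (I = (98 + 7)*(-89) = 105*(-89) = -9345)
o(c) = 0 (o(c) = (c - c)/7 = (⅐)*0 = 0)
o(B) - I = 0 - 1*(-9345) = 0 + 9345 = 9345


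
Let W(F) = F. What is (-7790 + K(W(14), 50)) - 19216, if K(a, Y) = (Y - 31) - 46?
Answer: -27033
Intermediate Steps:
K(a, Y) = -77 + Y (K(a, Y) = (-31 + Y) - 46 = -77 + Y)
(-7790 + K(W(14), 50)) - 19216 = (-7790 + (-77 + 50)) - 19216 = (-7790 - 27) - 19216 = -7817 - 19216 = -27033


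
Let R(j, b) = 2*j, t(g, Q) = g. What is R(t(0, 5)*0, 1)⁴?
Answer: 0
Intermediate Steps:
R(t(0, 5)*0, 1)⁴ = (2*(0*0))⁴ = (2*0)⁴ = 0⁴ = 0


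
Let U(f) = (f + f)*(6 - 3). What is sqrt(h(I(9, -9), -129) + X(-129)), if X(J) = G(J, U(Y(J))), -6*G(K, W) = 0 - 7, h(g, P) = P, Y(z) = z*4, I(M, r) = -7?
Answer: I*sqrt(4602)/6 ≈ 11.306*I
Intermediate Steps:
Y(z) = 4*z
U(f) = 6*f (U(f) = (2*f)*3 = 6*f)
G(K, W) = 7/6 (G(K, W) = -(0 - 7)/6 = -1/6*(-7) = 7/6)
X(J) = 7/6
sqrt(h(I(9, -9), -129) + X(-129)) = sqrt(-129 + 7/6) = sqrt(-767/6) = I*sqrt(4602)/6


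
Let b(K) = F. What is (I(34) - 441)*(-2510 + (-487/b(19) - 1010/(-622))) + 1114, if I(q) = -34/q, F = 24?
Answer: 4175306365/3732 ≈ 1.1188e+6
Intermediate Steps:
b(K) = 24
(I(34) - 441)*(-2510 + (-487/b(19) - 1010/(-622))) + 1114 = (-34/34 - 441)*(-2510 + (-487/24 - 1010/(-622))) + 1114 = (-34*1/34 - 441)*(-2510 + (-487*1/24 - 1010*(-1/622))) + 1114 = (-1 - 441)*(-2510 + (-487/24 + 505/311)) + 1114 = -442*(-2510 - 139337/7464) + 1114 = -442*(-18873977/7464) + 1114 = 4171148917/3732 + 1114 = 4175306365/3732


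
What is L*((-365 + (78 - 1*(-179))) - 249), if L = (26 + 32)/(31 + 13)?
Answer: -10353/22 ≈ -470.59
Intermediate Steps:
L = 29/22 (L = 58/44 = 58*(1/44) = 29/22 ≈ 1.3182)
L*((-365 + (78 - 1*(-179))) - 249) = 29*((-365 + (78 - 1*(-179))) - 249)/22 = 29*((-365 + (78 + 179)) - 249)/22 = 29*((-365 + 257) - 249)/22 = 29*(-108 - 249)/22 = (29/22)*(-357) = -10353/22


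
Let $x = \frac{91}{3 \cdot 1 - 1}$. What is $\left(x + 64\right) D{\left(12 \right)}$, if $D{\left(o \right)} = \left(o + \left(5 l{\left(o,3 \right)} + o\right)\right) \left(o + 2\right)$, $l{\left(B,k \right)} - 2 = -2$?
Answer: $36792$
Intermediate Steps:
$l{\left(B,k \right)} = 0$ ($l{\left(B,k \right)} = 2 - 2 = 0$)
$x = \frac{91}{2}$ ($x = \frac{91}{3 - 1} = \frac{91}{2} \approx 45.5$)
$D{\left(o \right)} = 2 o \left(2 + o\right)$ ($D{\left(o \right)} = \left(o + \left(5 \cdot 0 + o\right)\right) \left(o + 2\right) = \left(o + \left(0 + o\right)\right) \left(2 + o\right) = \left(o + o\right) \left(2 + o\right) = 2 o \left(2 + o\right)$)
$\left(x + 64\right) D{\left(12 \right)} = \left(\frac{91}{2} + 64\right) 2 \cdot 12 \left(2 + 12\right) = \frac{219 \cdot 2 \cdot 12 \cdot 14}{2} = \frac{219}{2} \cdot 336 = 36792$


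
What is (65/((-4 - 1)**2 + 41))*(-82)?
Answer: -2665/33 ≈ -80.758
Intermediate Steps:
(65/((-4 - 1)**2 + 41))*(-82) = (65/((-5)**2 + 41))*(-82) = (65/(25 + 41))*(-82) = (65/66)*(-82) = -2665/33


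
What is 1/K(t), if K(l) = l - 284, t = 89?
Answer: -1/195 ≈ -0.0051282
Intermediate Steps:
K(l) = -284 + l
1/K(t) = 1/(-284 + 89) = 1/(-195) = -1/195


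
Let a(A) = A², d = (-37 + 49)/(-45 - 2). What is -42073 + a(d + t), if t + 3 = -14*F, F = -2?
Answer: -91586688/2209 ≈ -41461.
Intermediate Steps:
t = 25 (t = -3 - 14*(-2) = -3 + 28 = 25)
d = -12/47 (d = 12/(-47) = 12*(-1/47) = -12/47 ≈ -0.25532)
-42073 + a(d + t) = -42073 + (-12/47 + 25)² = -42073 + (1163/47)² = -42073 + 1352569/2209 = -91586688/2209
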